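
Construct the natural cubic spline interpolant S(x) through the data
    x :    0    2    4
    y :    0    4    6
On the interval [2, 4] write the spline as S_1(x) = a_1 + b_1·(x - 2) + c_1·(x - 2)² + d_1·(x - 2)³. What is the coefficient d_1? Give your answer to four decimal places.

Put M_i = S'' at the i-th knot. Here h = (2, 2) and Δ = (2, 1), so the interior equations h_(i-1)·M_(i-1) + 2(h_(i-1)+h_i)·M_i + h_i·M_(i+1) = 6(Δ_i − Δ_(i-1)) read
  2·M_0 + 8·M_1 + 2·M_2 = 6(Δ_1 - Δ_0) = -6
Natural end conditions: M_0 = M_2 = 0.
Solving the tridiagonal system: M_0 = 0, M_1 = -3/4, M_2 = 0.
On [2, 4], with S_1(x) = a_1 + b_1·(x - 2) + c_1·(x - 2)² + d_1·(x - 2)³: c_1 = M_1/2 = -3/8, d_1 = (M_2 - M_1)/(6h_1) = 1/16, b_1 = Δ_1 - h_1(2M_1 + M_2)/6 = 3/2.

0.0625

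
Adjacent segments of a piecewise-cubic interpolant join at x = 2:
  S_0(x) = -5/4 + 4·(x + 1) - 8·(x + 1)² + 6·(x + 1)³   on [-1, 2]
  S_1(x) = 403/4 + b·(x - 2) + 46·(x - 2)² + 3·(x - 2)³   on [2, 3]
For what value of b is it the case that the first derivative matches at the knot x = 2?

S_0'(x) = 4 - 16·(x + 1) + 18·(x + 1)², so S_0'(2) = 118. On the right, S_1'(2) = b, so b = 118.

118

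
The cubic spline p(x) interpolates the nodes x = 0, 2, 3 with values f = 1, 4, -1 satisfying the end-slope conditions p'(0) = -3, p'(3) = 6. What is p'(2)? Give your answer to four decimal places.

Write M_i for p''(x_i). With h_i = 2, 1 and divided differences Δ_i = 3/2, -5, the continuity of p' gives the tridiagonal system
  2·M_0 + 6·M_1 + 1·M_2 = 6(Δ_1 - Δ_0) = -39
Clamped end conditions give two more equations: 2h_0·M_0 + h_0·M_1 = 6(Δ_0 - p'(0)) = 27 and h_1·M_1 + 2h_1·M_2 = 6(p'(3) - Δ_1) = 66.
Hence M_0 = 65/4, M_1 = -19, M_2 = 85/2.
On [2, 3], p'(x) = b_1 + 2c_1·(x - 2) + 3d_1·(x - 2)² with b_1 = Δ_1 - h_1(2M_1 + M_2)/6 = -23/4, c_1 = M_1/2 = -19/2, d_1 = (M_2 - M_1)/(6h_1) = 41/4. So p'(2) = -23/4.

-5.7500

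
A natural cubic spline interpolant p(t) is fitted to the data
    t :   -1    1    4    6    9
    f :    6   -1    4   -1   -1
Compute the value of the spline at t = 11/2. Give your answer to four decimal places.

0.4042

Put M_i = p'' at the i-th knot. Here h = (2, 3, 2, 3) and Δ = (-7/2, 5/3, -5/2, 0), so the interior equations h_(i-1)·M_(i-1) + 2(h_(i-1)+h_i)·M_i + h_i·M_(i+1) = 6(Δ_i − Δ_(i-1)) read
  2·M_0 + 10·M_1 + 3·M_2 = 6(Δ_1 - Δ_0) = 31
  3·M_1 + 10·M_2 + 2·M_3 = 6(Δ_2 - Δ_1) = -25
  2·M_2 + 10·M_3 + 3·M_4 = 6(Δ_3 - Δ_2) = 15
Natural end conditions: M_0 = M_4 = 0.
Solving: M_0 = 0, M_1 = 636/145, M_2 = -373/87, M_3 = 2051/870, M_4 = 0.
On [4, 6], p(t) = 4 - 62/145·(t - 4) - 373/174·(t - 4)² + 1927/3480·(t - 4)³.
With (t - 4) = 3/2: p(11/2) = 3751/9280.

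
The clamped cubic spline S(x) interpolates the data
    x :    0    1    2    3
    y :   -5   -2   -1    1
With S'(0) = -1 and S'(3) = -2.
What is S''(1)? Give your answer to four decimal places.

With σ_i denoting the second derivative at x_i, h_i = 1, 1, 1, and Δ_i = (y_(i+1) − y_i)/h_i = 3, 1, 2:
  1·σ_0 + 4·σ_1 + 1·σ_2 = 6(Δ_1 - Δ_0) = -12
  1·σ_1 + 4·σ_2 + 1·σ_3 = 6(Δ_2 - Δ_1) = 6
Clamped end conditions give two more equations: 2h_0·σ_0 + h_0·σ_1 = 6(Δ_0 - S'(0)) = 24 and h_2·σ_2 + 2h_2·σ_3 = 6(S'(3) - Δ_2) = -24.
Solving the tridiagonal system: σ_0 = 248/15, σ_1 = -136/15, σ_2 = 116/15, σ_3 = -238/15.

-9.0667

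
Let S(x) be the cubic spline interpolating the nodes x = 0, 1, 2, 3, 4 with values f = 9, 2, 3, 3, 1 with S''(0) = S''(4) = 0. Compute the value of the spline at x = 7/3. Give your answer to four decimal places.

3.3598

Let m_i = S''(x_i). Step sizes h_i = 1, 1, 1, 1; slopes of the chords Δ_i = (y_(i+1) - y_i)/h_i = -7, 1, 0, -2.
  1·m_0 + 4·m_1 + 1·m_2 = 6(Δ_1 - Δ_0) = 48
  1·m_1 + 4·m_2 + 1·m_3 = 6(Δ_2 - Δ_1) = -6
  1·m_2 + 4·m_3 + 1·m_4 = 6(Δ_3 - Δ_2) = -12
Natural end conditions: m_0 = m_4 = 0.
Solving: m_0 = 0, m_1 = 183/14, m_2 = -30/7, m_3 = -27/14, m_4 = 0.
On [2, 3], S(x) = 3 + 7/4·(x - 2) - 15/7·(x - 2)² + 11/28·(x - 2)³.
With (x - 2) = 1/3: S(7/3) = 635/189.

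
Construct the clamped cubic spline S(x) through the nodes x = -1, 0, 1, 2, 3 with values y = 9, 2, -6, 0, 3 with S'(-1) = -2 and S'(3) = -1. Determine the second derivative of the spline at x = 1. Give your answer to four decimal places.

Let m_i = S''(x_i). Step sizes h_i = 1, 1, 1, 1; slopes of the chords Δ_i = (y_(i+1) - y_i)/h_i = -7, -8, 6, 3.
  1·m_0 + 4·m_1 + 1·m_2 = 6(Δ_1 - Δ_0) = -6
  1·m_1 + 4·m_2 + 1·m_3 = 6(Δ_2 - Δ_1) = 84
  1·m_2 + 4·m_3 + 1·m_4 = 6(Δ_3 - Δ_2) = -18
Clamped end conditions give two more equations: 2h_0·m_0 + h_0·m_1 = 6(Δ_0 - S'(-1)) = -30 and h_3·m_3 + 2h_3·m_4 = 6(S'(3) - Δ_3) = -24.
Hence m_0 = -359/28, m_1 = -61/14, m_2 = 97/4, m_3 = -121/14, m_4 = -215/28.

24.2500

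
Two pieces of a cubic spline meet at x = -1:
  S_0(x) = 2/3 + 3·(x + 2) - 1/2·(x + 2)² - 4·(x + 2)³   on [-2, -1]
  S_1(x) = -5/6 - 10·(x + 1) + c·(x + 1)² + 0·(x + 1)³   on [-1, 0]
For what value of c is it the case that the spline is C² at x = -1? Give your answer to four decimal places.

S_0''(x) = -1 - 24·(x + 2), so S_0''(-1) = -25. On the right, S_1''(-1) = 2c, so c = -25/2.

-12.5000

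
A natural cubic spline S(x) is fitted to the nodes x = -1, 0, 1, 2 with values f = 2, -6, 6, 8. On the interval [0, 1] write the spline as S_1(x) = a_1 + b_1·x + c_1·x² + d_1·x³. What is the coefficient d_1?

With M_i denoting the second derivative at x_i, h_i = 1, 1, 1, and Δ_i = (y_(i+1) − y_i)/h_i = -8, 12, 2:
  1·M_0 + 4·M_1 + 1·M_2 = 6(Δ_1 - Δ_0) = 120
  1·M_1 + 4·M_2 + 1·M_3 = 6(Δ_2 - Δ_1) = -60
Natural end conditions: M_0 = M_3 = 0.
Forward elimination and back-substitution give M_0 = 0, M_1 = 36, M_2 = -24, M_3 = 0.
On [0, 1], with S_1(x) = a_1 + b_1·x + c_1·x² + d_1·x³: c_1 = M_1/2 = 18, d_1 = (M_2 - M_1)/(6h_1) = -10, b_1 = Δ_1 - h_1(2M_1 + M_2)/6 = 4.

-10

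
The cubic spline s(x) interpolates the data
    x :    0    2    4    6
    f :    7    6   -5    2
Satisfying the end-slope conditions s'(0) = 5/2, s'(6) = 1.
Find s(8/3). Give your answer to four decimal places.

Put σ_i = s'' at the i-th knot. Here h = (2, 2, 2) and Δ = (-1/2, -11/2, 7/2), so the interior equations h_(i-1)·σ_(i-1) + 2(h_(i-1)+h_i)·σ_i + h_i·σ_(i+1) = 6(Δ_i − Δ_(i-1)) read
  2·σ_0 + 8·σ_1 + 2·σ_2 = 6(Δ_1 - Δ_0) = -30
  2·σ_1 + 8·σ_2 + 2·σ_3 = 6(Δ_2 - Δ_1) = 54
Clamped end conditions give two more equations: 2h_0·σ_0 + h_0·σ_1 = 6(Δ_0 - s'(0)) = -18 and h_2·σ_2 + 2h_2·σ_3 = 6(s'(6) - Δ_2) = -15.
Forward elimination and back-substitution give σ_0 = -3/2, σ_1 = -6, σ_2 = 21/2, σ_3 = -9.
On [2, 4], s(x) = 6 - 5·(x - 2) - 3·(x - 2)² + 11/8·(x - 2)³.
With (x - 2) = 2/3: s(8/3) = 47/27.

1.7407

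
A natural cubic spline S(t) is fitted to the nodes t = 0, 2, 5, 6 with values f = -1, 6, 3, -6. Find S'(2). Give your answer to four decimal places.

2.8239

Let m_i = S''(x_i). Step sizes h_i = 2, 3, 1; slopes of the chords Δ_i = (y_(i+1) - y_i)/h_i = 7/2, -1, -9.
  2·m_0 + 10·m_1 + 3·m_2 = 6(Δ_1 - Δ_0) = -27
  3·m_1 + 8·m_2 + 1·m_3 = 6(Δ_2 - Δ_1) = -48
Natural end conditions: m_0 = m_3 = 0.
Forward elimination and back-substitution give m_0 = 0, m_1 = -72/71, m_2 = -399/71, m_3 = 0.
On [2, 5], S'(t) = b_1 + 2c_1·(t - 2) + 3d_1·(t - 2)² with b_1 = Δ_1 - h_1(2m_1 + m_2)/6 = 401/142, c_1 = m_1/2 = -36/71, d_1 = (m_2 - m_1)/(6h_1) = -109/426. So S'(2) = 401/142.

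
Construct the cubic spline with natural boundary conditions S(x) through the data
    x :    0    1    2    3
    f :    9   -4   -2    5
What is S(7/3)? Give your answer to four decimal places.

0.2099

Write σ_i for S''(x_i). With h_i = 1, 1, 1 and divided differences Δ_i = -13, 2, 7, the continuity of S' gives the tridiagonal system
  1·σ_0 + 4·σ_1 + 1·σ_2 = 6(Δ_1 - Δ_0) = 90
  1·σ_1 + 4·σ_2 + 1·σ_3 = 6(Δ_2 - Δ_1) = 30
Natural end conditions: σ_0 = σ_3 = 0.
Hence σ_0 = 0, σ_1 = 22, σ_2 = 2, σ_3 = 0.
On [2, 3], S(x) = -2 + 19/3·(x - 2) + 1·(x - 2)² - 1/3·(x - 2)³.
With (x - 2) = 1/3: S(7/3) = 17/81.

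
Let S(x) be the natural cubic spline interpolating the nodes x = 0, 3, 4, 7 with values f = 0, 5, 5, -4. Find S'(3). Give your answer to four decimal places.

0.6825

Let m_i = S''(x_i). Step sizes h_i = 3, 1, 3; slopes of the chords Δ_i = (y_(i+1) - y_i)/h_i = 5/3, 0, -3.
  3·m_0 + 8·m_1 + 1·m_2 = 6(Δ_1 - Δ_0) = -10
  1·m_1 + 8·m_2 + 3·m_3 = 6(Δ_2 - Δ_1) = -18
Natural end conditions: m_0 = m_3 = 0.
Solving the tridiagonal system: m_0 = 0, m_1 = -62/63, m_2 = -134/63, m_3 = 0.
On [3, 4], S'(x) = b_1 + 2c_1·(x - 3) + 3d_1·(x - 3)² with b_1 = Δ_1 - h_1(2m_1 + m_2)/6 = 43/63, c_1 = m_1/2 = -31/63, d_1 = (m_2 - m_1)/(6h_1) = -4/21. So S'(3) = 43/63.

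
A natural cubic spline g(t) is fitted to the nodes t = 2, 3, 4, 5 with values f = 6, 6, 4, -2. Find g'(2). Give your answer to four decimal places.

With M_i denoting the second derivative at x_i, h_i = 1, 1, 1, and Δ_i = (y_(i+1) − y_i)/h_i = 0, -2, -6:
  1·M_0 + 4·M_1 + 1·M_2 = 6(Δ_1 - Δ_0) = -12
  1·M_1 + 4·M_2 + 1·M_3 = 6(Δ_2 - Δ_1) = -24
Natural end conditions: M_0 = M_3 = 0.
Solving the tridiagonal system: M_0 = 0, M_1 = -8/5, M_2 = -28/5, M_3 = 0.
On [2, 3], g'(t) = b_0 + 2c_0·(t - 2) + 3d_0·(t - 2)² with b_0 = Δ_0 - h_0(2M_0 + M_1)/6 = 4/15, c_0 = M_0/2 = 0, d_0 = (M_1 - M_0)/(6h_0) = -4/15. So g'(2) = 4/15.

0.2667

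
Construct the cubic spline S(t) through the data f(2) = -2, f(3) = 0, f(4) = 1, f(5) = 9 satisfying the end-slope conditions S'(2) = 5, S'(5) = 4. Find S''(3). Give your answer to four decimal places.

With m_i denoting the second derivative at x_i, h_i = 1, 1, 1, and Δ_i = (y_(i+1) − y_i)/h_i = 2, 1, 8:
  1·m_0 + 4·m_1 + 1·m_2 = 6(Δ_1 - Δ_0) = -6
  1·m_1 + 4·m_2 + 1·m_3 = 6(Δ_2 - Δ_1) = 42
Clamped end conditions give two more equations: 2h_0·m_0 + h_0·m_1 = 6(Δ_0 - S'(2)) = -18 and h_2·m_2 + 2h_2·m_3 = 6(S'(5) - Δ_2) = -24.
Solving: m_0 = -106/15, m_1 = -58/15, m_2 = 248/15, m_3 = -304/15.

-3.8667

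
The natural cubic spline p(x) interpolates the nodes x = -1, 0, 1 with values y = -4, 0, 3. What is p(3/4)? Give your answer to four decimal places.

2.3086

Write σ_i for p''(x_i). With h_i = 1, 1 and divided differences Δ_i = 4, 3, the continuity of p' gives the tridiagonal system
  1·σ_0 + 4·σ_1 + 1·σ_2 = 6(Δ_1 - Δ_0) = -6
Natural end conditions: σ_0 = σ_2 = 0.
Forward elimination and back-substitution give σ_0 = 0, σ_1 = -3/2, σ_2 = 0.
On [0, 1], p(x) = 0 + 7/2·x - 3/4·x² + 1/4·x³.
With x = 3/4: p(3/4) = 591/256.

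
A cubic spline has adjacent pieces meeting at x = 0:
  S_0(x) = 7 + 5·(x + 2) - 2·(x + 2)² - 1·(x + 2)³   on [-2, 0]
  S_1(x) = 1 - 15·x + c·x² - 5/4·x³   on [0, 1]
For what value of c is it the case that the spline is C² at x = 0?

S_0''(x) = -4 - 6·(x + 2), so S_0''(0) = -16. On the right, S_1''(0) = 2c, so c = -8.

-8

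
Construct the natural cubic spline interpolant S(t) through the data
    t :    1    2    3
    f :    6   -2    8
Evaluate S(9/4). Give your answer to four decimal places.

Put σ_i = S'' at the i-th knot. Here h = (1, 1) and Δ = (-8, 10), so the interior equations h_(i-1)·σ_(i-1) + 2(h_(i-1)+h_i)·σ_i + h_i·σ_(i+1) = 6(Δ_i − Δ_(i-1)) read
  1·σ_0 + 4·σ_1 + 1·σ_2 = 6(Δ_1 - Δ_0) = 108
Natural end conditions: σ_0 = σ_2 = 0.
Solving the tridiagonal system: σ_0 = 0, σ_1 = 27, σ_2 = 0.
On [2, 3], S(t) = -2 + 1·(t - 2) + 27/2·(t - 2)² - 9/2·(t - 2)³.
With (t - 2) = 1/4: S(9/4) = -125/128.

-0.9766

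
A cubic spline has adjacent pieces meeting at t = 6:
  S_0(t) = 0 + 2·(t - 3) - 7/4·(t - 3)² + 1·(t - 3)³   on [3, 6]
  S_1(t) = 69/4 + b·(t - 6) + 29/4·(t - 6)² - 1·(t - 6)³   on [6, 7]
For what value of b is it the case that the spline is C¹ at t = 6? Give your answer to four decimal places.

S_0'(t) = 2 - 7/2·(t - 3) + 3·(t - 3)², so S_0'(6) = 37/2. On the right, S_1'(6) = b, so b = 37/2.

18.5000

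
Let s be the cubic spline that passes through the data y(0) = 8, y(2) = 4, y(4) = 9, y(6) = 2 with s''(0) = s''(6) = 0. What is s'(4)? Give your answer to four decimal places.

0.3000

Put M_i = s'' at the i-th knot. Here h = (2, 2, 2) and Δ = (-2, 5/2, -7/2), so the interior equations h_(i-1)·M_(i-1) + 2(h_(i-1)+h_i)·M_i + h_i·M_(i+1) = 6(Δ_i − Δ_(i-1)) read
  2·M_0 + 8·M_1 + 2·M_2 = 6(Δ_1 - Δ_0) = 27
  2·M_1 + 8·M_2 + 2·M_3 = 6(Δ_2 - Δ_1) = -36
Natural end conditions: M_0 = M_3 = 0.
Hence M_0 = 0, M_1 = 24/5, M_2 = -57/10, M_3 = 0.
On [4, 6], s'(x) = b_2 + 2c_2·(x - 4) + 3d_2·(x - 4)² with b_2 = Δ_2 - h_2(2M_2 + M_3)/6 = 3/10, c_2 = M_2/2 = -57/20, d_2 = (M_3 - M_2)/(6h_2) = 19/40. So s'(4) = 3/10.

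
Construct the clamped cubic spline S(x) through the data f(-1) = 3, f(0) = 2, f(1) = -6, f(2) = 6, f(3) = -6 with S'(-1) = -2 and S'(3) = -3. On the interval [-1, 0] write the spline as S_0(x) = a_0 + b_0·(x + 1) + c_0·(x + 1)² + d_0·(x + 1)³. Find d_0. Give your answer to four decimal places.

-7.5000

With m_i denoting the second derivative at x_i, h_i = 1, 1, 1, 1, and Δ_i = (y_(i+1) − y_i)/h_i = -1, -8, 12, -12:
  1·m_0 + 4·m_1 + 1·m_2 = 6(Δ_1 - Δ_0) = -42
  1·m_1 + 4·m_2 + 1·m_3 = 6(Δ_2 - Δ_1) = 120
  1·m_2 + 4·m_3 + 1·m_4 = 6(Δ_3 - Δ_2) = -144
Clamped end conditions give two more equations: 2h_0·m_0 + h_0·m_1 = 6(Δ_0 - S'(-1)) = 6 and h_3·m_3 + 2h_3·m_4 = 6(S'(3) - Δ_3) = 54.
Hence m_0 = 17, m_1 = -28, m_2 = 53, m_3 = -64, m_4 = 59.
On [-1, 0], with S_0(x) = a_0 + b_0·(x + 1) + c_0·(x + 1)² + d_0·(x + 1)³: c_0 = m_0/2 = 17/2, d_0 = (m_1 - m_0)/(6h_0) = -15/2, b_0 = Δ_0 - h_0(2m_0 + m_1)/6 = -2.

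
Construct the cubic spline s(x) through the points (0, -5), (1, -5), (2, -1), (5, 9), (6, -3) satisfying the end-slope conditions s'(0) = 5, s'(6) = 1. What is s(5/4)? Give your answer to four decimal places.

With σ_i denoting the second derivative at x_i, h_i = 1, 1, 3, 1, and Δ_i = (y_(i+1) − y_i)/h_i = 0, 4, 10/3, -12:
  1·σ_0 + 4·σ_1 + 1·σ_2 = 6(Δ_1 - Δ_0) = 24
  1·σ_1 + 8·σ_2 + 3·σ_3 = 6(Δ_2 - Δ_1) = -4
  3·σ_2 + 8·σ_3 + 1·σ_4 = 6(Δ_3 - Δ_2) = -92
Clamped end conditions give two more equations: 2h_0·σ_0 + h_0·σ_1 = 6(Δ_0 - s'(0)) = -30 and h_3·σ_3 + 2h_3·σ_4 = 6(s'(6) - Δ_3) = 78.
Forward elimination and back-substitution give σ_0 = -1126/57, σ_1 = 542/57, σ_2 = 326/57, σ_3 = -1126/57, σ_4 = 2786/57.
On [1, 2], s(x) = -5 - 7/57·(x - 1) + 271/57·(x - 1)² - 12/19·(x - 1)³.
With (x - 1) = 1/4: s(5/4) = -721/152.

-4.7434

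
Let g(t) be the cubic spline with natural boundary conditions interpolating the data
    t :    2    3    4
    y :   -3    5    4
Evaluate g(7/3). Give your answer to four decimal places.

Let σ_i = g''(x_i). Step sizes h_i = 1, 1; slopes of the chords Δ_i = (y_(i+1) - y_i)/h_i = 8, -1.
  1·σ_0 + 4·σ_1 + 1·σ_2 = 6(Δ_1 - Δ_0) = -54
Natural end conditions: σ_0 = σ_2 = 0.
Solving the tridiagonal system: σ_0 = 0, σ_1 = -27/2, σ_2 = 0.
On [2, 3], g(t) = -3 + 41/4·(t - 2) + 0·(t - 2)² - 9/4·(t - 2)³.
With (t - 2) = 1/3: g(7/3) = 1/3.

0.3333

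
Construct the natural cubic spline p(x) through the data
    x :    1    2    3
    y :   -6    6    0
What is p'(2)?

Write M_i for p''(x_i). With h_i = 1, 1 and divided differences Δ_i = 12, -6, the continuity of p' gives the tridiagonal system
  1·M_0 + 4·M_1 + 1·M_2 = 6(Δ_1 - Δ_0) = -108
Natural end conditions: M_0 = M_2 = 0.
Hence M_0 = 0, M_1 = -27, M_2 = 0.
On [2, 3], p'(x) = b_1 + 2c_1·(x - 2) + 3d_1·(x - 2)² with b_1 = Δ_1 - h_1(2M_1 + M_2)/6 = 3, c_1 = M_1/2 = -27/2, d_1 = (M_2 - M_1)/(6h_1) = 9/2. So p'(2) = 3.

3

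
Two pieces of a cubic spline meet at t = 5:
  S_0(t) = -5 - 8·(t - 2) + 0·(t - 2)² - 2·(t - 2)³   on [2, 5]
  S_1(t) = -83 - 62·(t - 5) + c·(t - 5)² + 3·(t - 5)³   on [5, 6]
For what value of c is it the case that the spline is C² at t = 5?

S_0''(t) = 0 - 12·(t - 2), so S_0''(5) = -36. On the right, S_1''(5) = 2c, so c = -18.

-18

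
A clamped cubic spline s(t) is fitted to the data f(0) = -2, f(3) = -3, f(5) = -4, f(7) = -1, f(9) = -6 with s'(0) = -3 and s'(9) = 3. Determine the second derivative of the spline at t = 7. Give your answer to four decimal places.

-6.8406

With M_i denoting the second derivative at x_i, h_i = 3, 2, 2, 2, and Δ_i = (y_(i+1) − y_i)/h_i = -1/3, -1/2, 3/2, -5/2:
  3·M_0 + 10·M_1 + 2·M_2 = 6(Δ_1 - Δ_0) = -1
  2·M_1 + 8·M_2 + 2·M_3 = 6(Δ_2 - Δ_1) = 12
  2·M_2 + 8·M_3 + 2·M_4 = 6(Δ_3 - Δ_2) = -24
Clamped end conditions give two more equations: 2h_0·M_0 + h_0·M_1 = 6(Δ_0 - s'(0)) = 16 and h_3·M_3 + 2h_3·M_4 = 6(s'(9) - Δ_3) = 33.
Forward elimination and back-substitution give M_0 = 167/46, M_1 = -133/69, M_2 = 1019/276, M_3 = -472/69, M_4 = 3221/276.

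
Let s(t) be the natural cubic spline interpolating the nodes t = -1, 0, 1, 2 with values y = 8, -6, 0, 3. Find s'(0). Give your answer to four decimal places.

Let M_i = s''(x_i). Step sizes h_i = 1, 1, 1; slopes of the chords Δ_i = (y_(i+1) - y_i)/h_i = -14, 6, 3.
  1·M_0 + 4·M_1 + 1·M_2 = 6(Δ_1 - Δ_0) = 120
  1·M_1 + 4·M_2 + 1·M_3 = 6(Δ_2 - Δ_1) = -18
Natural end conditions: M_0 = M_3 = 0.
Forward elimination and back-substitution give M_0 = 0, M_1 = 166/5, M_2 = -64/5, M_3 = 0.
On [0, 1], s'(t) = b_1 + 2c_1·t + 3d_1·t² with b_1 = Δ_1 - h_1(2M_1 + M_2)/6 = -44/15, c_1 = M_1/2 = 83/5, d_1 = (M_2 - M_1)/(6h_1) = -23/3. So s'(0) = -44/15.

-2.9333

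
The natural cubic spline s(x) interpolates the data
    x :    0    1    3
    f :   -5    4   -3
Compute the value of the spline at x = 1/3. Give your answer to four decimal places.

-1.3827

With M_i denoting the second derivative at x_i, h_i = 1, 2, and Δ_i = (y_(i+1) − y_i)/h_i = 9, -7/2:
  1·M_0 + 6·M_1 + 2·M_2 = 6(Δ_1 - Δ_0) = -75
Natural end conditions: M_0 = M_2 = 0.
Forward elimination and back-substitution give M_0 = 0, M_1 = -25/2, M_2 = 0.
On [0, 1], s(x) = -5 + 133/12·x + 0·x² - 25/12·x³.
With x = 1/3: s(1/3) = -112/81.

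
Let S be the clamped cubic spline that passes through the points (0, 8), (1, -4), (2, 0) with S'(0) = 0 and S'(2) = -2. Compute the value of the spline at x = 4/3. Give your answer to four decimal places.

-3.6296

Put m_i = S'' at the i-th knot. Here h = (1, 1) and Δ = (-12, 4), so the interior equations h_(i-1)·m_(i-1) + 2(h_(i-1)+h_i)·m_i + h_i·m_(i+1) = 6(Δ_i − Δ_(i-1)) read
  1·m_0 + 4·m_1 + 1·m_2 = 6(Δ_1 - Δ_0) = 96
Clamped end conditions give two more equations: 2h_0·m_0 + h_0·m_1 = 6(Δ_0 - S'(0)) = -72 and h_1·m_1 + 2h_1·m_2 = 6(S'(2) - Δ_1) = -36.
Forward elimination and back-substitution give m_0 = -61, m_1 = 50, m_2 = -43.
On [1, 2], S(x) = -4 - 11/2·(x - 1) + 25·(x - 1)² - 31/2·(x - 1)³.
With (x - 1) = 1/3: S(4/3) = -98/27.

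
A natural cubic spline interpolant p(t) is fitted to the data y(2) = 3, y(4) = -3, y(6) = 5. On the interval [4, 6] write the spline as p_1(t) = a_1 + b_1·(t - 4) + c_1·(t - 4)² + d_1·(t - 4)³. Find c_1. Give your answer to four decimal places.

2.6250

Put M_i = p'' at the i-th knot. Here h = (2, 2) and Δ = (-3, 4), so the interior equations h_(i-1)·M_(i-1) + 2(h_(i-1)+h_i)·M_i + h_i·M_(i+1) = 6(Δ_i − Δ_(i-1)) read
  2·M_0 + 8·M_1 + 2·M_2 = 6(Δ_1 - Δ_0) = 42
Natural end conditions: M_0 = M_2 = 0.
Forward elimination and back-substitution give M_0 = 0, M_1 = 21/4, M_2 = 0.
On [4, 6], with p_1(t) = a_1 + b_1·(t - 4) + c_1·(t - 4)² + d_1·(t - 4)³: c_1 = M_1/2 = 21/8, d_1 = (M_2 - M_1)/(6h_1) = -7/16, b_1 = Δ_1 - h_1(2M_1 + M_2)/6 = 1/2.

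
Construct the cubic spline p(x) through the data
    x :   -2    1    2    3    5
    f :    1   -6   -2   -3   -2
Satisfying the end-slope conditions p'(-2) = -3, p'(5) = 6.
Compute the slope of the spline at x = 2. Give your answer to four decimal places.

With M_i denoting the second derivative at x_i, h_i = 3, 1, 1, 2, and Δ_i = (y_(i+1) − y_i)/h_i = -7/3, 4, -1, 1/2:
  3·M_0 + 8·M_1 + 1·M_2 = 6(Δ_1 - Δ_0) = 38
  1·M_1 + 4·M_2 + 1·M_3 = 6(Δ_2 - Δ_1) = -30
  1·M_2 + 6·M_3 + 2·M_4 = 6(Δ_3 - Δ_2) = 9
Clamped end conditions give two more equations: 2h_0·M_0 + h_0·M_1 = 6(Δ_0 - p'(-2)) = 4 and h_3·M_3 + 2h_3·M_4 = 6(p'(5) - Δ_3) = 33.
Solving: M_0 = -1337/474, M_1 = 551/79, M_2 = -1475/158, M_3 = 29/79, M_4 = 2549/316.
On [2, 3], p'(x) = b_2 + 2c_2·(x - 2) + 3d_2·(x - 2)² with b_2 = Δ_2 - h_2(2M_2 + M_3)/6 = 162/79, c_2 = M_2/2 = -1475/316, d_2 = (M_3 - M_2)/(6h_2) = 511/316. So p'(2) = 162/79.

2.0506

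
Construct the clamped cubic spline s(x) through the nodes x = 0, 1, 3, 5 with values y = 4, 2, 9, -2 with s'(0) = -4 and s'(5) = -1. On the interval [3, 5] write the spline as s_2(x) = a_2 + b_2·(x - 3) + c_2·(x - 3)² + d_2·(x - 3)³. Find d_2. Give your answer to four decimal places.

With M_i denoting the second derivative at x_i, h_i = 1, 2, 2, and Δ_i = (y_(i+1) − y_i)/h_i = -2, 7/2, -11/2:
  1·M_0 + 6·M_1 + 2·M_2 = 6(Δ_1 - Δ_0) = 33
  2·M_1 + 8·M_2 + 2·M_3 = 6(Δ_2 - Δ_1) = -54
Clamped end conditions give two more equations: 2h_0·M_0 + h_0·M_1 = 6(Δ_0 - s'(0)) = 12 and h_2·M_2 + 2h_2·M_3 = 6(s'(5) - Δ_2) = 27.
Solving: M_0 = 30/23, M_1 = 216/23, M_2 = -567/46, M_3 = 297/23.
On [3, 5], with s_2(x) = a_2 + b_2·(x - 3) + c_2·(x - 3)² + d_2·(x - 3)³: c_2 = M_2/2 = -567/92, d_2 = (M_3 - M_2)/(6h_2) = 387/184, b_2 = Δ_2 - h_2(2M_2 + M_3)/6 = -73/46.

2.1033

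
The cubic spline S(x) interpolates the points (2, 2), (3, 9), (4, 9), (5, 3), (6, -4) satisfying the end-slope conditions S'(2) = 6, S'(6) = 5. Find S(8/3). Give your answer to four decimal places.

6.9603

Write σ_i for S''(x_i). With h_i = 1, 1, 1, 1 and divided differences Δ_i = 7, 0, -6, -7, the continuity of S' gives the tridiagonal system
  1·σ_0 + 4·σ_1 + 1·σ_2 = 6(Δ_1 - Δ_0) = -42
  1·σ_1 + 4·σ_2 + 1·σ_3 = 6(Δ_2 - Δ_1) = -36
  1·σ_2 + 4·σ_3 + 1·σ_4 = 6(Δ_3 - Δ_2) = -6
Clamped end conditions give two more equations: 2h_0·σ_0 + h_0·σ_1 = 6(Δ_0 - S'(2)) = 6 and h_3·σ_3 + 2h_3·σ_4 = 6(S'(6) - Δ_3) = 72.
Solving: σ_0 = 251/28, σ_1 = -167/14, σ_2 = -13/4, σ_3 = -155/14, σ_4 = 1163/28.
On [2, 3], S(x) = 2 + 6·(x - 2) + 251/56·(x - 2)² - 195/56·(x - 2)³.
With (x - 2) = 2/3: S(8/3) = 877/126.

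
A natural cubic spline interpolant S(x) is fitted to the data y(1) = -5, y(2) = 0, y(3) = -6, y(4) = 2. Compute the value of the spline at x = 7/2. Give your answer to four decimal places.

-3.6750

Let m_i = S''(x_i). Step sizes h_i = 1, 1, 1; slopes of the chords Δ_i = (y_(i+1) - y_i)/h_i = 5, -6, 8.
  1·m_0 + 4·m_1 + 1·m_2 = 6(Δ_1 - Δ_0) = -66
  1·m_1 + 4·m_2 + 1·m_3 = 6(Δ_2 - Δ_1) = 84
Natural end conditions: m_0 = m_3 = 0.
Solving the tridiagonal system: m_0 = 0, m_1 = -116/5, m_2 = 134/5, m_3 = 0.
On [3, 4], S(x) = -6 - 14/15·(x - 3) + 67/5·(x - 3)² - 67/15·(x - 3)³.
With (x - 3) = 1/2: S(7/2) = -147/40.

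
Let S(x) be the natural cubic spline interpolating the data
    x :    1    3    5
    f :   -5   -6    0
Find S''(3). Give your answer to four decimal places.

Let M_i = S''(x_i). Step sizes h_i = 2, 2; slopes of the chords Δ_i = (y_(i+1) - y_i)/h_i = -1/2, 3.
  2·M_0 + 8·M_1 + 2·M_2 = 6(Δ_1 - Δ_0) = 21
Natural end conditions: M_0 = M_2 = 0.
Solving: M_0 = 0, M_1 = 21/8, M_2 = 0.

2.6250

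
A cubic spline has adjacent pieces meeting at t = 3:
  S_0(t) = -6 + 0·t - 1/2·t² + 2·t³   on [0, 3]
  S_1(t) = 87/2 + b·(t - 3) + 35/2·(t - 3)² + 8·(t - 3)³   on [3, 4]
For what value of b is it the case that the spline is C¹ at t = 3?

51

S_0'(t) = 0 - 1·t + 6·t², so S_0'(3) = 51. On the right, S_1'(3) = b, so b = 51.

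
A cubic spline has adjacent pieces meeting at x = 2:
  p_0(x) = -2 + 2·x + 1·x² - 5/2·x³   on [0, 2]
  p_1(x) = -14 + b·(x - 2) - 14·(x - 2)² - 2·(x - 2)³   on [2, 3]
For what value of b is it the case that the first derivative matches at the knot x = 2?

-24

p_0'(x) = 2 + 2·x - 15/2·x², so p_0'(2) = -24. On the right, p_1'(2) = b, so b = -24.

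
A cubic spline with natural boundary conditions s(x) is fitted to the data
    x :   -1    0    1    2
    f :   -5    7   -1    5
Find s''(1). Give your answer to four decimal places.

Let M_i = s''(x_i). Step sizes h_i = 1, 1, 1; slopes of the chords Δ_i = (y_(i+1) - y_i)/h_i = 12, -8, 6.
  1·M_0 + 4·M_1 + 1·M_2 = 6(Δ_1 - Δ_0) = -120
  1·M_1 + 4·M_2 + 1·M_3 = 6(Δ_2 - Δ_1) = 84
Natural end conditions: M_0 = M_3 = 0.
Solving: M_0 = 0, M_1 = -188/5, M_2 = 152/5, M_3 = 0.

30.4000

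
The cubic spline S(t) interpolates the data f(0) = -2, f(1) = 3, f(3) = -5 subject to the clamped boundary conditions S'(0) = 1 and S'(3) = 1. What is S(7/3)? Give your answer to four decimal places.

Write M_i for S''(x_i). With h_i = 1, 2 and divided differences Δ_i = 5, -4, the continuity of S' gives the tridiagonal system
  1·M_0 + 6·M_1 + 2·M_2 = 6(Δ_1 - Δ_0) = -54
Clamped end conditions give two more equations: 2h_0·M_0 + h_0·M_1 = 6(Δ_0 - S'(0)) = 24 and h_1·M_1 + 2h_1·M_2 = 6(S'(3) - Δ_1) = 30.
Solving: M_0 = 21, M_1 = -18, M_2 = 33/2.
On [1, 3], S(t) = 3 + 5/2·(t - 1) - 9·(t - 1)² + 23/8·(t - 1)³.
With (t - 1) = 4/3: S(7/3) = -77/27.

-2.8519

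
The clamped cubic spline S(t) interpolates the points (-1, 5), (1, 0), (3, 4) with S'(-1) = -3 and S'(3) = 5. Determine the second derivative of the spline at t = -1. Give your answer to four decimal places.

-0.6250

Write M_i for S''(x_i). With h_i = 2, 2 and divided differences Δ_i = -5/2, 2, the continuity of S' gives the tridiagonal system
  2·M_0 + 8·M_1 + 2·M_2 = 6(Δ_1 - Δ_0) = 27
Clamped end conditions give two more equations: 2h_0·M_0 + h_0·M_1 = 6(Δ_0 - S'(-1)) = 3 and h_1·M_1 + 2h_1·M_2 = 6(S'(3) - Δ_1) = 18.
Forward elimination and back-substitution give M_0 = -5/8, M_1 = 11/4, M_2 = 25/8.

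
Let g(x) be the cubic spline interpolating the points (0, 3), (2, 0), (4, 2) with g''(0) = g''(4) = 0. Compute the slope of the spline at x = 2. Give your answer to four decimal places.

Put m_i = g'' at the i-th knot. Here h = (2, 2) and Δ = (-3/2, 1), so the interior equations h_(i-1)·m_(i-1) + 2(h_(i-1)+h_i)·m_i + h_i·m_(i+1) = 6(Δ_i − Δ_(i-1)) read
  2·m_0 + 8·m_1 + 2·m_2 = 6(Δ_1 - Δ_0) = 15
Natural end conditions: m_0 = m_2 = 0.
Hence m_0 = 0, m_1 = 15/8, m_2 = 0.
On [2, 4], g'(x) = b_1 + 2c_1·(x - 2) + 3d_1·(x - 2)² with b_1 = Δ_1 - h_1(2m_1 + m_2)/6 = -1/4, c_1 = m_1/2 = 15/16, d_1 = (m_2 - m_1)/(6h_1) = -5/32. So g'(2) = -1/4.

-0.2500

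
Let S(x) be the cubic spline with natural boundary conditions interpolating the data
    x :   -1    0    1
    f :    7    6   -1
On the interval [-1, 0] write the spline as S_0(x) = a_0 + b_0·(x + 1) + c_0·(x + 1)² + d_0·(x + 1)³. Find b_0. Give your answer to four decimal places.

With M_i denoting the second derivative at x_i, h_i = 1, 1, and Δ_i = (y_(i+1) − y_i)/h_i = -1, -7:
  1·M_0 + 4·M_1 + 1·M_2 = 6(Δ_1 - Δ_0) = -36
Natural end conditions: M_0 = M_2 = 0.
Hence M_0 = 0, M_1 = -9, M_2 = 0.
On [-1, 0], with S_0(x) = a_0 + b_0·(x + 1) + c_0·(x + 1)² + d_0·(x + 1)³: c_0 = M_0/2 = 0, d_0 = (M_1 - M_0)/(6h_0) = -3/2, b_0 = Δ_0 - h_0(2M_0 + M_1)/6 = 1/2.

0.5000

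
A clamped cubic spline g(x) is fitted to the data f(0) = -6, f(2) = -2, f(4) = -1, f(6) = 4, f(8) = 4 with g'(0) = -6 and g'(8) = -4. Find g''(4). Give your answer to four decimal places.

Write σ_i for g''(x_i). With h_i = 2, 2, 2, 2 and divided differences Δ_i = 2, 1/2, 5/2, 0, the continuity of g' gives the tridiagonal system
  2·σ_0 + 8·σ_1 + 2·σ_2 = 6(Δ_1 - Δ_0) = -9
  2·σ_1 + 8·σ_2 + 2·σ_3 = 6(Δ_2 - Δ_1) = 12
  2·σ_2 + 8·σ_3 + 2·σ_4 = 6(Δ_3 - Δ_2) = -15
Clamped end conditions give two more equations: 2h_0·σ_0 + h_0·σ_1 = 6(Δ_0 - g'(0)) = 48 and h_3·σ_3 + 2h_3·σ_4 = 6(g'(8) - Δ_3) = -24.
Solving: σ_0 = 415/28, σ_1 = -79/14, σ_2 = 13/4, σ_3 = -19/14, σ_4 = -149/28.

3.2500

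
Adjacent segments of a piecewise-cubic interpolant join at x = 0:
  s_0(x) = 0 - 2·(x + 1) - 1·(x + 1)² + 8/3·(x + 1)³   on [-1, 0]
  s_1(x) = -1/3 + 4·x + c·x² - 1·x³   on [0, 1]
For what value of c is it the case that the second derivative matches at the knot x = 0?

s_0''(x) = -2 + 16·(x + 1), so s_0''(0) = 14. On the right, s_1''(0) = 2c, so c = 7.

7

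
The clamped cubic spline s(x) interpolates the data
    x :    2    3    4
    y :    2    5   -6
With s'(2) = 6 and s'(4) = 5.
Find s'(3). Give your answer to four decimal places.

-8.7500

Let σ_i = s''(x_i). Step sizes h_i = 1, 1; slopes of the chords Δ_i = (y_(i+1) - y_i)/h_i = 3, -11.
  1·σ_0 + 4·σ_1 + 1·σ_2 = 6(Δ_1 - Δ_0) = -84
Clamped end conditions give two more equations: 2h_0·σ_0 + h_0·σ_1 = 6(Δ_0 - s'(2)) = -18 and h_1·σ_1 + 2h_1·σ_2 = 6(s'(4) - Δ_1) = 96.
Solving the tridiagonal system: σ_0 = 23/2, σ_1 = -41, σ_2 = 137/2.
On [3, 4], s'(x) = b_1 + 2c_1·(x - 3) + 3d_1·(x - 3)² with b_1 = Δ_1 - h_1(2σ_1 + σ_2)/6 = -35/4, c_1 = σ_1/2 = -41/2, d_1 = (σ_2 - σ_1)/(6h_1) = 73/4. So s'(3) = -35/4.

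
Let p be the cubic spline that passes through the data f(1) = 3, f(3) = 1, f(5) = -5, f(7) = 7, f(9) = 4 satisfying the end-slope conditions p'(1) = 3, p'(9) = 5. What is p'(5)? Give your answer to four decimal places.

3.0357

Put m_i = p'' at the i-th knot. Here h = (2, 2, 2, 2) and Δ = (-1, -3, 6, -3/2), so the interior equations h_(i-1)·m_(i-1) + 2(h_(i-1)+h_i)·m_i + h_i·m_(i+1) = 6(Δ_i − Δ_(i-1)) read
  2·m_0 + 8·m_1 + 2·m_2 = 6(Δ_1 - Δ_0) = -12
  2·m_1 + 8·m_2 + 2·m_3 = 6(Δ_2 - Δ_1) = 54
  2·m_2 + 8·m_3 + 2·m_4 = 6(Δ_3 - Δ_2) = -45
Clamped end conditions give two more equations: 2h_0·m_0 + h_0·m_1 = 6(Δ_0 - p'(1)) = -24 and h_3·m_3 + 2h_3·m_4 = 6(p'(9) - Δ_3) = 39.
Solving the tridiagonal system: m_0 = -503/112, m_1 = -169/56, m_2 = 169/16, m_3 = -685/56, m_4 = 1777/112.
On [5, 7], p'(x) = b_2 + 2c_2·(x - 5) + 3d_2·(x - 5)² with b_2 = Δ_2 - h_2(2m_2 + m_3)/6 = 85/28, c_2 = m_2/2 = 169/32, d_2 = (m_3 - m_2)/(6h_2) = -851/448. So p'(5) = 85/28.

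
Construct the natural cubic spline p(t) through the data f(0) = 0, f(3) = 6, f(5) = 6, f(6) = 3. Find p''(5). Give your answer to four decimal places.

Put σ_i = p'' at the i-th knot. Here h = (3, 2, 1) and Δ = (2, 0, -3), so the interior equations h_(i-1)·σ_(i-1) + 2(h_(i-1)+h_i)·σ_i + h_i·σ_(i+1) = 6(Δ_i − Δ_(i-1)) read
  3·σ_0 + 10·σ_1 + 2·σ_2 = 6(Δ_1 - Δ_0) = -12
  2·σ_1 + 6·σ_2 + 1·σ_3 = 6(Δ_2 - Δ_1) = -18
Natural end conditions: σ_0 = σ_3 = 0.
Hence σ_0 = 0, σ_1 = -9/14, σ_2 = -39/14, σ_3 = 0.

-2.7857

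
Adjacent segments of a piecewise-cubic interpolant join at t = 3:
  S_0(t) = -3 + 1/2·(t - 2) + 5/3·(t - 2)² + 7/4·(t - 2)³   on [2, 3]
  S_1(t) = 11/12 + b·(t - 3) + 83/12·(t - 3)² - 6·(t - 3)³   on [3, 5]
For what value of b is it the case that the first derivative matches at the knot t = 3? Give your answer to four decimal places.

S_0'(t) = 1/2 + 10/3·(t - 2) + 21/4·(t - 2)², so S_0'(3) = 109/12. On the right, S_1'(3) = b, so b = 109/12.

9.0833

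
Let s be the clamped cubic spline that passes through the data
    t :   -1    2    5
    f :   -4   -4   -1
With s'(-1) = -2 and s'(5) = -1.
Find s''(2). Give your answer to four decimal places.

0.6667

Write M_i for s''(x_i). With h_i = 3, 3 and divided differences Δ_i = 0, 1, the continuity of s' gives the tridiagonal system
  3·M_0 + 12·M_1 + 3·M_2 = 6(Δ_1 - Δ_0) = 6
Clamped end conditions give two more equations: 2h_0·M_0 + h_0·M_1 = 6(Δ_0 - s'(-1)) = 12 and h_1·M_1 + 2h_1·M_2 = 6(s'(5) - Δ_1) = -12.
Forward elimination and back-substitution give M_0 = 5/3, M_1 = 2/3, M_2 = -7/3.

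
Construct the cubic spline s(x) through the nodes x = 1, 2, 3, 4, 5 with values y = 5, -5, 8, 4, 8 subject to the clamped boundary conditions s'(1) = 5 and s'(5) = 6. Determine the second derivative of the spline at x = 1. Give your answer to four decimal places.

With m_i denoting the second derivative at x_i, h_i = 1, 1, 1, 1, and Δ_i = (y_(i+1) − y_i)/h_i = -10, 13, -4, 4:
  1·m_0 + 4·m_1 + 1·m_2 = 6(Δ_1 - Δ_0) = 138
  1·m_1 + 4·m_2 + 1·m_3 = 6(Δ_2 - Δ_1) = -102
  1·m_2 + 4·m_3 + 1·m_4 = 6(Δ_3 - Δ_2) = 48
Clamped end conditions give two more equations: 2h_0·m_0 + h_0·m_1 = 6(Δ_0 - s'(1)) = -90 and h_3·m_3 + 2h_3·m_4 = 6(s'(5) - Δ_3) = 12.
Solving: m_0 = -1093/14, m_1 = 463/7, m_2 = -97/2, m_3 = 181/7, m_4 = -97/14.

-78.0714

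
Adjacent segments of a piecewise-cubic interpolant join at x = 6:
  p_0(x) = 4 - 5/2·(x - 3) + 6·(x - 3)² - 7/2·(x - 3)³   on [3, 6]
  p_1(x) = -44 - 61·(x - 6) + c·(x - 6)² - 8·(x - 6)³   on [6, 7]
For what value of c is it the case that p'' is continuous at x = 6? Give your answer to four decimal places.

-25.5000

p_0''(x) = 12 - 21·(x - 3), so p_0''(6) = -51. On the right, p_1''(6) = 2c, so c = -51/2.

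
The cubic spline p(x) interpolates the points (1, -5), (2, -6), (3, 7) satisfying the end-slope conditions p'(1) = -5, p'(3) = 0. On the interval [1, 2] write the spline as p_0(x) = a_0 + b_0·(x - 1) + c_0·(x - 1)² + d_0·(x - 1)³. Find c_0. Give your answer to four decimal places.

Let m_i = p''(x_i). Step sizes h_i = 1, 1; slopes of the chords Δ_i = (y_(i+1) - y_i)/h_i = -1, 13.
  1·m_0 + 4·m_1 + 1·m_2 = 6(Δ_1 - Δ_0) = 84
Clamped end conditions give two more equations: 2h_0·m_0 + h_0·m_1 = 6(Δ_0 - p'(1)) = 24 and h_1·m_1 + 2h_1·m_2 = 6(p'(3) - Δ_1) = -78.
Solving the tridiagonal system: m_0 = -13/2, m_1 = 37, m_2 = -115/2.
On [1, 2], with p_0(x) = a_0 + b_0·(x - 1) + c_0·(x - 1)² + d_0·(x - 1)³: c_0 = m_0/2 = -13/4, d_0 = (m_1 - m_0)/(6h_0) = 29/4, b_0 = Δ_0 - h_0(2m_0 + m_1)/6 = -5.

-3.2500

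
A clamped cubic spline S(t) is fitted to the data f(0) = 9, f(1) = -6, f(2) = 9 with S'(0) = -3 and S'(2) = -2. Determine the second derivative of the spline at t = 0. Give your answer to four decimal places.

-80.5000

Put M_i = S'' at the i-th knot. Here h = (1, 1) and Δ = (-15, 15), so the interior equations h_(i-1)·M_(i-1) + 2(h_(i-1)+h_i)·M_i + h_i·M_(i+1) = 6(Δ_i − Δ_(i-1)) read
  1·M_0 + 4·M_1 + 1·M_2 = 6(Δ_1 - Δ_0) = 180
Clamped end conditions give two more equations: 2h_0·M_0 + h_0·M_1 = 6(Δ_0 - S'(0)) = -72 and h_1·M_1 + 2h_1·M_2 = 6(S'(2) - Δ_1) = -102.
Hence M_0 = -161/2, M_1 = 89, M_2 = -191/2.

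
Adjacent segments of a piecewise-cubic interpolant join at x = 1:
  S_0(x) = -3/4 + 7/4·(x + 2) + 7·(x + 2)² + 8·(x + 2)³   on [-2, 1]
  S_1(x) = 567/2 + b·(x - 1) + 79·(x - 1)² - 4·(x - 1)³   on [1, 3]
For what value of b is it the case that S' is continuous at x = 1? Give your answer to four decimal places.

S_0'(x) = 7/4 + 14·(x + 2) + 24·(x + 2)², so S_0'(1) = 1039/4. On the right, S_1'(1) = b, so b = 1039/4.

259.7500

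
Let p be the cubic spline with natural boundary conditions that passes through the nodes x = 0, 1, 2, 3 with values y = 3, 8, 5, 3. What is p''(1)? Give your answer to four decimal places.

-13.2000

Write M_i for p''(x_i). With h_i = 1, 1, 1 and divided differences Δ_i = 5, -3, -2, the continuity of p' gives the tridiagonal system
  1·M_0 + 4·M_1 + 1·M_2 = 6(Δ_1 - Δ_0) = -48
  1·M_1 + 4·M_2 + 1·M_3 = 6(Δ_2 - Δ_1) = 6
Natural end conditions: M_0 = M_3 = 0.
Solving the tridiagonal system: M_0 = 0, M_1 = -66/5, M_2 = 24/5, M_3 = 0.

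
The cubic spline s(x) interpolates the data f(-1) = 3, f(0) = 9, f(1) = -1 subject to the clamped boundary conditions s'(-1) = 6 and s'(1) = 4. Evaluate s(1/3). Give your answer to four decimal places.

5.2963

Write σ_i for s''(x_i). With h_i = 1, 1 and divided differences Δ_i = 6, -10, the continuity of s' gives the tridiagonal system
  1·σ_0 + 4·σ_1 + 1·σ_2 = 6(Δ_1 - Δ_0) = -96
Clamped end conditions give two more equations: 2h_0·σ_0 + h_0·σ_1 = 6(Δ_0 - s'(-1)) = 0 and h_1·σ_1 + 2h_1·σ_2 = 6(s'(1) - Δ_1) = 84.
Hence σ_0 = 23, σ_1 = -46, σ_2 = 65.
On [0, 1], s(x) = 9 - 11/2·x - 23·x² + 37/2·x³.
With x = 1/3: s(1/3) = 143/27.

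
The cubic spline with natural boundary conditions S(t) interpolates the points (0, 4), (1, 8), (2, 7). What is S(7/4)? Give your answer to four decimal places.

Write σ_i for S''(x_i). With h_i = 1, 1 and divided differences Δ_i = 4, -1, the continuity of S' gives the tridiagonal system
  1·σ_0 + 4·σ_1 + 1·σ_2 = 6(Δ_1 - Δ_0) = -30
Natural end conditions: σ_0 = σ_2 = 0.
Solving: σ_0 = 0, σ_1 = -15/2, σ_2 = 0.
On [1, 2], S(t) = 8 + 3/2·(t - 1) - 15/4·(t - 1)² + 5/4·(t - 1)³.
With (t - 1) = 3/4: S(7/4) = 1931/256.

7.5430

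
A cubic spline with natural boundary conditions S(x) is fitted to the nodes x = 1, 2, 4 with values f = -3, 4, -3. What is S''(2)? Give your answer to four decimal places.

With M_i denoting the second derivative at x_i, h_i = 1, 2, and Δ_i = (y_(i+1) − y_i)/h_i = 7, -7/2:
  1·M_0 + 6·M_1 + 2·M_2 = 6(Δ_1 - Δ_0) = -63
Natural end conditions: M_0 = M_2 = 0.
Solving: M_0 = 0, M_1 = -21/2, M_2 = 0.

-10.5000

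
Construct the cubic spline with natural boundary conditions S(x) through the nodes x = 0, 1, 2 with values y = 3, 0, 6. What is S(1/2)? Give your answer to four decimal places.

0.6563

With m_i denoting the second derivative at x_i, h_i = 1, 1, and Δ_i = (y_(i+1) − y_i)/h_i = -3, 6:
  1·m_0 + 4·m_1 + 1·m_2 = 6(Δ_1 - Δ_0) = 54
Natural end conditions: m_0 = m_2 = 0.
Solving the tridiagonal system: m_0 = 0, m_1 = 27/2, m_2 = 0.
On [0, 1], S(x) = 3 - 21/4·x + 0·x² + 9/4·x³.
With x = 1/2: S(1/2) = 21/32.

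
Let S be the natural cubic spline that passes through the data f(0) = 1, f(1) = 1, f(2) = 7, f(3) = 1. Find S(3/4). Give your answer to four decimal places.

0.2125

Let σ_i = S''(x_i). Step sizes h_i = 1, 1, 1; slopes of the chords Δ_i = (y_(i+1) - y_i)/h_i = 0, 6, -6.
  1·σ_0 + 4·σ_1 + 1·σ_2 = 6(Δ_1 - Δ_0) = 36
  1·σ_1 + 4·σ_2 + 1·σ_3 = 6(Δ_2 - Δ_1) = -72
Natural end conditions: σ_0 = σ_3 = 0.
Solving: σ_0 = 0, σ_1 = 72/5, σ_2 = -108/5, σ_3 = 0.
On [0, 1], S(x) = 1 - 12/5·x + 0·x² + 12/5·x³.
With x = 3/4: S(3/4) = 17/80.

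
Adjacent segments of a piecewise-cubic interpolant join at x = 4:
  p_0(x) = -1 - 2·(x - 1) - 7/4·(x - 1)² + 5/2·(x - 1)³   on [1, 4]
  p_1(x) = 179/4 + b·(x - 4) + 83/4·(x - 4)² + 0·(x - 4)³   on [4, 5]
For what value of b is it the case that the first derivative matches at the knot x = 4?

p_0'(x) = -2 - 7/2·(x - 1) + 15/2·(x - 1)², so p_0'(4) = 55. On the right, p_1'(4) = b, so b = 55.

55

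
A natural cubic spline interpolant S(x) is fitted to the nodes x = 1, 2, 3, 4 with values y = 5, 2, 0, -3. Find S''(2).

Let σ_i = S''(x_i). Step sizes h_i = 1, 1, 1; slopes of the chords Δ_i = (y_(i+1) - y_i)/h_i = -3, -2, -3.
  1·σ_0 + 4·σ_1 + 1·σ_2 = 6(Δ_1 - Δ_0) = 6
  1·σ_1 + 4·σ_2 + 1·σ_3 = 6(Δ_2 - Δ_1) = -6
Natural end conditions: σ_0 = σ_3 = 0.
Solving: σ_0 = 0, σ_1 = 2, σ_2 = -2, σ_3 = 0.

2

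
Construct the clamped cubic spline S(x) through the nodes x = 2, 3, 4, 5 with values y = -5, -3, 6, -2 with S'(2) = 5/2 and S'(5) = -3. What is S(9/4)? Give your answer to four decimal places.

-4.6984

Write M_i for S''(x_i). With h_i = 1, 1, 1 and divided differences Δ_i = 2, 9, -8, the continuity of S' gives the tridiagonal system
  1·M_0 + 4·M_1 + 1·M_2 = 6(Δ_1 - Δ_0) = 42
  1·M_1 + 4·M_2 + 1·M_3 = 6(Δ_2 - Δ_1) = -102
Clamped end conditions give two more equations: 2h_0·M_0 + h_0·M_1 = 6(Δ_0 - S'(2)) = -3 and h_2·M_2 + 2h_2·M_3 = 6(S'(5) - Δ_2) = 30.
Forward elimination and back-substitution give M_0 = -202/15, M_1 = 359/15, M_2 = -604/15, M_3 = 527/15.
On [2, 3], S(x) = -5 + 5/2·(x - 2) - 101/15·(x - 2)² + 187/30·(x - 2)³.
With (x - 2) = 1/4: S(9/4) = -3007/640.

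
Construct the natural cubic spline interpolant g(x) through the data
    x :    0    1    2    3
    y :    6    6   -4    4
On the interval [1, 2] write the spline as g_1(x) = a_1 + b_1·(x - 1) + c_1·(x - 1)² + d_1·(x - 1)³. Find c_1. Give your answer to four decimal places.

Write σ_i for g''(x_i). With h_i = 1, 1, 1 and divided differences Δ_i = 0, -10, 8, the continuity of g' gives the tridiagonal system
  1·σ_0 + 4·σ_1 + 1·σ_2 = 6(Δ_1 - Δ_0) = -60
  1·σ_1 + 4·σ_2 + 1·σ_3 = 6(Δ_2 - Δ_1) = 108
Natural end conditions: σ_0 = σ_3 = 0.
Solving: σ_0 = 0, σ_1 = -116/5, σ_2 = 164/5, σ_3 = 0.
On [1, 2], with g_1(x) = a_1 + b_1·(x - 1) + c_1·(x - 1)² + d_1·(x - 1)³: c_1 = σ_1/2 = -58/5, d_1 = (σ_2 - σ_1)/(6h_1) = 28/3, b_1 = Δ_1 - h_1(2σ_1 + σ_2)/6 = -116/15.

-11.6000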